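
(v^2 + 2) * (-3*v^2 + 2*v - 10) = -3*v^4 + 2*v^3 - 16*v^2 + 4*v - 20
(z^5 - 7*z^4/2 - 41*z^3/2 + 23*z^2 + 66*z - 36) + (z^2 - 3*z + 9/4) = z^5 - 7*z^4/2 - 41*z^3/2 + 24*z^2 + 63*z - 135/4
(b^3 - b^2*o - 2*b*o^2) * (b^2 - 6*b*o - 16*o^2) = b^5 - 7*b^4*o - 12*b^3*o^2 + 28*b^2*o^3 + 32*b*o^4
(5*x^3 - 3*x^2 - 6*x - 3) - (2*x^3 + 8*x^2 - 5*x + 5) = 3*x^3 - 11*x^2 - x - 8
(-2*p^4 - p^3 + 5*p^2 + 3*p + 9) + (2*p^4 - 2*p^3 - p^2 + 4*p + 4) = -3*p^3 + 4*p^2 + 7*p + 13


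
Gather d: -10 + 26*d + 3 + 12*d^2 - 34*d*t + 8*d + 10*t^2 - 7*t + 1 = 12*d^2 + d*(34 - 34*t) + 10*t^2 - 7*t - 6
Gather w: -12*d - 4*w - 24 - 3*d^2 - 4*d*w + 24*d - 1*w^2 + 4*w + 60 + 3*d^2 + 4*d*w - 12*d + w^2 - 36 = 0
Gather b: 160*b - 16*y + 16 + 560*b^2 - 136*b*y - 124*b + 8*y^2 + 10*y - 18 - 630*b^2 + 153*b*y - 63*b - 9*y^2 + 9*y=-70*b^2 + b*(17*y - 27) - y^2 + 3*y - 2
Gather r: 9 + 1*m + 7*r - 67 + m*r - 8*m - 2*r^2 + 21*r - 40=-7*m - 2*r^2 + r*(m + 28) - 98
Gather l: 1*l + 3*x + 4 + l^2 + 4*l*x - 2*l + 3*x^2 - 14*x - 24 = l^2 + l*(4*x - 1) + 3*x^2 - 11*x - 20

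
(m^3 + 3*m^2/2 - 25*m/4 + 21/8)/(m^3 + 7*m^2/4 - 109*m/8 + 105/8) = (4*m^2 + 12*m - 7)/(4*m^2 + 13*m - 35)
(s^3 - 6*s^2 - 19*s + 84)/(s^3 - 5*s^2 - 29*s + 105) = (s + 4)/(s + 5)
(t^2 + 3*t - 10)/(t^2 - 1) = (t^2 + 3*t - 10)/(t^2 - 1)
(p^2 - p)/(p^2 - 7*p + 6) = p/(p - 6)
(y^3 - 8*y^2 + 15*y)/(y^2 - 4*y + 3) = y*(y - 5)/(y - 1)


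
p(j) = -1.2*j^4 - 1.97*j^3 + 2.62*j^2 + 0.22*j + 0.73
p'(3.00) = -166.85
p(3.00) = -125.42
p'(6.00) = -1217.90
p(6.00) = -1884.35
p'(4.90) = -680.72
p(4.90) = -858.83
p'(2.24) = -71.65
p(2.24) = -37.98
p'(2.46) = -94.11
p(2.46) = -56.15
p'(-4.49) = 292.04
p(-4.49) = -256.83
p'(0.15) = 0.86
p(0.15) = 0.81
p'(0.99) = -5.04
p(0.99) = 0.45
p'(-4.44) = 280.58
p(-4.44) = -242.52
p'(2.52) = -100.92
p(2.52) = -62.00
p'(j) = -4.8*j^3 - 5.91*j^2 + 5.24*j + 0.22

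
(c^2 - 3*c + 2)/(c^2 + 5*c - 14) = (c - 1)/(c + 7)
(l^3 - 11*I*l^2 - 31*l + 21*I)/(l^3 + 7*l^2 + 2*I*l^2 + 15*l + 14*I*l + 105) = (l^2 - 8*I*l - 7)/(l^2 + l*(7 + 5*I) + 35*I)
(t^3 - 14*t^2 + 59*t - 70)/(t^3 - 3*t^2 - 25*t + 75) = (t^2 - 9*t + 14)/(t^2 + 2*t - 15)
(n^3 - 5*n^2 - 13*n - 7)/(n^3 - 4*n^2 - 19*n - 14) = (n + 1)/(n + 2)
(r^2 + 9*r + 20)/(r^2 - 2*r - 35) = (r + 4)/(r - 7)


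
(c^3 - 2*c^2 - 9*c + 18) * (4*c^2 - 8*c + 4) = 4*c^5 - 16*c^4 - 16*c^3 + 136*c^2 - 180*c + 72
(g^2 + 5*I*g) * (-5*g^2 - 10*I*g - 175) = -5*g^4 - 35*I*g^3 - 125*g^2 - 875*I*g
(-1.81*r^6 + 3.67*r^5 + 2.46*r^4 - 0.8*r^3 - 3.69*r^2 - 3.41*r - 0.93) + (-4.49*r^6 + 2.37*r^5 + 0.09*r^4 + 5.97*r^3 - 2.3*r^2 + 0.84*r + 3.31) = -6.3*r^6 + 6.04*r^5 + 2.55*r^4 + 5.17*r^3 - 5.99*r^2 - 2.57*r + 2.38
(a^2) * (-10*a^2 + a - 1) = -10*a^4 + a^3 - a^2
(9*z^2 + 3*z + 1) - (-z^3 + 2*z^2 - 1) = z^3 + 7*z^2 + 3*z + 2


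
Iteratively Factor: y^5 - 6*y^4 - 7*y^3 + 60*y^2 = (y)*(y^4 - 6*y^3 - 7*y^2 + 60*y) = y*(y - 5)*(y^3 - y^2 - 12*y) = y*(y - 5)*(y + 3)*(y^2 - 4*y) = y^2*(y - 5)*(y + 3)*(y - 4)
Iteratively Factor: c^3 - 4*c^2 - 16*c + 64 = (c - 4)*(c^2 - 16) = (c - 4)^2*(c + 4)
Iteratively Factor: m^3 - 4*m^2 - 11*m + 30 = (m - 5)*(m^2 + m - 6) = (m - 5)*(m + 3)*(m - 2)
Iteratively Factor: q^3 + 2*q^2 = (q)*(q^2 + 2*q) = q^2*(q + 2)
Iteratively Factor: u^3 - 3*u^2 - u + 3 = (u + 1)*(u^2 - 4*u + 3) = (u - 1)*(u + 1)*(u - 3)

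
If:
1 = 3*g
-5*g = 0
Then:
No Solution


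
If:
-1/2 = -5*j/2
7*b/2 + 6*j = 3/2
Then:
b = 3/35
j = 1/5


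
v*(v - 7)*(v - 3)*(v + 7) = v^4 - 3*v^3 - 49*v^2 + 147*v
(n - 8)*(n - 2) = n^2 - 10*n + 16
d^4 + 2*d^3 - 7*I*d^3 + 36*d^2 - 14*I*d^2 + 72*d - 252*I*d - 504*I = (d + 2)*(d - 7*I)*(d - 6*I)*(d + 6*I)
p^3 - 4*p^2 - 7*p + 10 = (p - 5)*(p - 1)*(p + 2)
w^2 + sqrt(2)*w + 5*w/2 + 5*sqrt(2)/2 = (w + 5/2)*(w + sqrt(2))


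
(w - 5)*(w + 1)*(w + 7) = w^3 + 3*w^2 - 33*w - 35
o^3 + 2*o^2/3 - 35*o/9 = o*(o - 5/3)*(o + 7/3)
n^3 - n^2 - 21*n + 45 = (n - 3)^2*(n + 5)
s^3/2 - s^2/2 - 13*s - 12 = (s/2 + 1/2)*(s - 6)*(s + 4)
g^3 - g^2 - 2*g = g*(g - 2)*(g + 1)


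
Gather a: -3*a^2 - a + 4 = -3*a^2 - a + 4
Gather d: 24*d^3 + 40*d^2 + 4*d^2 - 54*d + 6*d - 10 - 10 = 24*d^3 + 44*d^2 - 48*d - 20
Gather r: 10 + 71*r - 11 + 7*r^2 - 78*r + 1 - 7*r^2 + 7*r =0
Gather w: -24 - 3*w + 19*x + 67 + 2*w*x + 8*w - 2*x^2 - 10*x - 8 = w*(2*x + 5) - 2*x^2 + 9*x + 35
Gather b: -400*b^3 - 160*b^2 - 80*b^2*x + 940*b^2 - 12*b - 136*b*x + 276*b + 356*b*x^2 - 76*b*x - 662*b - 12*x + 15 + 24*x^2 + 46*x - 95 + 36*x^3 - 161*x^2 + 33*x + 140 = -400*b^3 + b^2*(780 - 80*x) + b*(356*x^2 - 212*x - 398) + 36*x^3 - 137*x^2 + 67*x + 60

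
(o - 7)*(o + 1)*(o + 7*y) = o^3 + 7*o^2*y - 6*o^2 - 42*o*y - 7*o - 49*y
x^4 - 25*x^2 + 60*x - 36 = (x - 3)*(x - 2)*(x - 1)*(x + 6)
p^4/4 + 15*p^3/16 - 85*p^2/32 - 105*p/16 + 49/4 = (p/4 + 1)*(p - 2)*(p - 7/4)*(p + 7/2)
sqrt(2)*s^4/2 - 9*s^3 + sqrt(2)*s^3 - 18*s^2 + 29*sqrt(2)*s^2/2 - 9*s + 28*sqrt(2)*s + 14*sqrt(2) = (s + 1)*(s - 7*sqrt(2))*(s - 2*sqrt(2))*(sqrt(2)*s/2 + sqrt(2)/2)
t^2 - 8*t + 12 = (t - 6)*(t - 2)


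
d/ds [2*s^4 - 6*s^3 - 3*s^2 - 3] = 2*s*(4*s^2 - 9*s - 3)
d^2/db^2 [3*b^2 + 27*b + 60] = 6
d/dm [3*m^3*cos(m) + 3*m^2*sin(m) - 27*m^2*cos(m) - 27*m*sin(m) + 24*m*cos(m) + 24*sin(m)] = -3*m^3*sin(m) + 27*m^2*sin(m) + 12*m^2*cos(m) - 18*m*sin(m) - 81*m*cos(m) - 27*sin(m) + 48*cos(m)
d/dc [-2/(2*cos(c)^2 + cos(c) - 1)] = -2*(4*cos(c) + 1)*sin(c)/(cos(c) + cos(2*c))^2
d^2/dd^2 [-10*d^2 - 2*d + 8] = -20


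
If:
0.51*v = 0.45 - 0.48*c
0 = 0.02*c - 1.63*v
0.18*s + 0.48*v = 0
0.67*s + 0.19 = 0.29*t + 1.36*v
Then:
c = 0.93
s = -0.03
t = 0.53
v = 0.01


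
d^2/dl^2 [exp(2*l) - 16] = 4*exp(2*l)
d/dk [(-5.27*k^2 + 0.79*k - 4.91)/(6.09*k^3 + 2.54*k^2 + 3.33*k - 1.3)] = (32.0943*k^4 - 9.6222*k^3 + 70.15*k^2 + 38.6448*k + 15.3233)/(37.0881*k^6 + 30.9372*k^5 + 47.011*k^4 + 1.0824*k^3 + 4.4849*k^2 - 8.658*k + 1.69)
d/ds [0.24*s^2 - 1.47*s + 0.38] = 0.48*s - 1.47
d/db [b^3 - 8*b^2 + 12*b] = 3*b^2 - 16*b + 12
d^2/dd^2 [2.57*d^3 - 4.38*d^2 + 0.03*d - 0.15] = 15.42*d - 8.76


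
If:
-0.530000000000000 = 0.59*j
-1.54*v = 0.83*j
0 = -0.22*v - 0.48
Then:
No Solution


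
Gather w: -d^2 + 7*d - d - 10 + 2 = -d^2 + 6*d - 8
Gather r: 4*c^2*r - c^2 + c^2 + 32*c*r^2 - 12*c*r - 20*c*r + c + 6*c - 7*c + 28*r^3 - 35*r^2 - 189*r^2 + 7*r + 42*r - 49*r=28*r^3 + r^2*(32*c - 224) + r*(4*c^2 - 32*c)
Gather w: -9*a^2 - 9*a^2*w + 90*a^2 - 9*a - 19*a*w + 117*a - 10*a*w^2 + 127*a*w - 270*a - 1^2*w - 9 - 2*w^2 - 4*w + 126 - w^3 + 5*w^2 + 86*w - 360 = 81*a^2 - 162*a - w^3 + w^2*(3 - 10*a) + w*(-9*a^2 + 108*a + 81) - 243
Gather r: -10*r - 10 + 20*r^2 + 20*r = 20*r^2 + 10*r - 10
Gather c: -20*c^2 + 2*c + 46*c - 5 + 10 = -20*c^2 + 48*c + 5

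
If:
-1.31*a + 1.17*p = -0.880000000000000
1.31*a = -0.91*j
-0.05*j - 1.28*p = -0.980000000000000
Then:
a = 1.43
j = -2.05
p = 0.85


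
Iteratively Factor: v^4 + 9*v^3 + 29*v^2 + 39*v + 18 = (v + 1)*(v^3 + 8*v^2 + 21*v + 18) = (v + 1)*(v + 2)*(v^2 + 6*v + 9) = (v + 1)*(v + 2)*(v + 3)*(v + 3)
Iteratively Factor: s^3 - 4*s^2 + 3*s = (s - 3)*(s^2 - s) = s*(s - 3)*(s - 1)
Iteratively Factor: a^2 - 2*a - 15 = (a - 5)*(a + 3)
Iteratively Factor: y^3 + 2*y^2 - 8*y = (y - 2)*(y^2 + 4*y) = (y - 2)*(y + 4)*(y)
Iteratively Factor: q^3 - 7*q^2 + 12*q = (q - 3)*(q^2 - 4*q) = (q - 4)*(q - 3)*(q)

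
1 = 1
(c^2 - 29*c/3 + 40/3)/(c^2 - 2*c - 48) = (c - 5/3)/(c + 6)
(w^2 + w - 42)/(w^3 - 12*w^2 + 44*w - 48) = (w + 7)/(w^2 - 6*w + 8)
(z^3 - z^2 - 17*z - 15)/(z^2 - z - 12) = (z^2 - 4*z - 5)/(z - 4)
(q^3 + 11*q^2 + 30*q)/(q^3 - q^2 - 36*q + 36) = q*(q + 5)/(q^2 - 7*q + 6)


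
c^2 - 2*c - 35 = (c - 7)*(c + 5)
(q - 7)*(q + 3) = q^2 - 4*q - 21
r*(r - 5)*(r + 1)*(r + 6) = r^4 + 2*r^3 - 29*r^2 - 30*r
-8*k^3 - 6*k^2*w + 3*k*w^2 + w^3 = (-2*k + w)*(k + w)*(4*k + w)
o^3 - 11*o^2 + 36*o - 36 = (o - 6)*(o - 3)*(o - 2)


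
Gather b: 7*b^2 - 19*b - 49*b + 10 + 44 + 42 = 7*b^2 - 68*b + 96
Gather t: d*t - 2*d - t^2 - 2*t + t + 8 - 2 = -2*d - t^2 + t*(d - 1) + 6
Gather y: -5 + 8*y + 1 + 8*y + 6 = 16*y + 2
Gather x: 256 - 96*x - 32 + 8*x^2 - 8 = 8*x^2 - 96*x + 216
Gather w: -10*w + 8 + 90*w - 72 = 80*w - 64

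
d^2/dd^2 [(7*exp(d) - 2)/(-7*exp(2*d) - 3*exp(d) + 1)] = (-343*exp(4*d) + 539*exp(3*d) - 168*exp(2*d) + 53*exp(d) - 1)*exp(d)/(343*exp(6*d) + 441*exp(5*d) + 42*exp(4*d) - 99*exp(3*d) - 6*exp(2*d) + 9*exp(d) - 1)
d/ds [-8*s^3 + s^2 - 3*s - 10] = -24*s^2 + 2*s - 3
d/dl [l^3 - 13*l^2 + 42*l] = 3*l^2 - 26*l + 42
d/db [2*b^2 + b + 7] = 4*b + 1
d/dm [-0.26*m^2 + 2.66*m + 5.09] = 2.66 - 0.52*m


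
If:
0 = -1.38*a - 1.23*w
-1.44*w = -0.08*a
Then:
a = 0.00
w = 0.00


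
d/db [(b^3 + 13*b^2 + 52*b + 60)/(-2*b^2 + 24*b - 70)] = (-b^4 + 24*b^3 + 103*b^2 - 790*b - 2540)/(2*(b^4 - 24*b^3 + 214*b^2 - 840*b + 1225))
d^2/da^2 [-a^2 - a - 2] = -2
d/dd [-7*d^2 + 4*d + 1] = 4 - 14*d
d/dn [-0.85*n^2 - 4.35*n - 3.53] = -1.7*n - 4.35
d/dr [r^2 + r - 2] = 2*r + 1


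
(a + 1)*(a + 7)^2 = a^3 + 15*a^2 + 63*a + 49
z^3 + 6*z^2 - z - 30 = (z - 2)*(z + 3)*(z + 5)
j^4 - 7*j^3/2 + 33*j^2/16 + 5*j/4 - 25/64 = (j - 5/2)*(j - 5/4)*(j - 1/4)*(j + 1/2)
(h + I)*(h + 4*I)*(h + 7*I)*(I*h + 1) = I*h^4 - 11*h^3 - 27*I*h^2 - 11*h - 28*I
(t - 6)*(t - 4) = t^2 - 10*t + 24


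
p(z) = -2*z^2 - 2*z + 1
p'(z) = -4*z - 2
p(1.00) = -3.00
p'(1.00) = -6.00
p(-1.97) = -2.82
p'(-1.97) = 5.88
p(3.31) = -27.53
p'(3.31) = -15.24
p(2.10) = -12.02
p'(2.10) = -10.40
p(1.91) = -10.12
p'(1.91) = -9.64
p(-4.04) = -23.56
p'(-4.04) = 14.16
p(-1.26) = 0.34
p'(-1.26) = 3.04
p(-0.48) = 1.50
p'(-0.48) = -0.08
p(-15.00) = -419.00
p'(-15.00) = 58.00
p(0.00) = 1.00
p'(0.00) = -2.00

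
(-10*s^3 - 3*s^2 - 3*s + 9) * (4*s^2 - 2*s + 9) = -40*s^5 + 8*s^4 - 96*s^3 + 15*s^2 - 45*s + 81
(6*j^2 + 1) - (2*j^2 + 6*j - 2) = 4*j^2 - 6*j + 3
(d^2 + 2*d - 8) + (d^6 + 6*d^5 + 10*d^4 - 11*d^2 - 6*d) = d^6 + 6*d^5 + 10*d^4 - 10*d^2 - 4*d - 8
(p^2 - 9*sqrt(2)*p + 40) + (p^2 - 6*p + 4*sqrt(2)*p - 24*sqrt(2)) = 2*p^2 - 5*sqrt(2)*p - 6*p - 24*sqrt(2) + 40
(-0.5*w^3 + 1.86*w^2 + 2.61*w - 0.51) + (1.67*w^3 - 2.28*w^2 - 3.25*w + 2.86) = 1.17*w^3 - 0.42*w^2 - 0.64*w + 2.35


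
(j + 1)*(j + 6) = j^2 + 7*j + 6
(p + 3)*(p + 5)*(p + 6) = p^3 + 14*p^2 + 63*p + 90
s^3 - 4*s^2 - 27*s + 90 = (s - 6)*(s - 3)*(s + 5)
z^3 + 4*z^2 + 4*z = z*(z + 2)^2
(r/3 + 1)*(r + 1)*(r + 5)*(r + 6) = r^4/3 + 5*r^3 + 77*r^2/3 + 51*r + 30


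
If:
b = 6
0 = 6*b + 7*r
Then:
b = 6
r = -36/7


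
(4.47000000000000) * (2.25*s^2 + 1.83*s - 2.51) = 10.0575*s^2 + 8.1801*s - 11.2197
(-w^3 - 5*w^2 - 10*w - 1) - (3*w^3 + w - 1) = -4*w^3 - 5*w^2 - 11*w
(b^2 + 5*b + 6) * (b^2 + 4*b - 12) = b^4 + 9*b^3 + 14*b^2 - 36*b - 72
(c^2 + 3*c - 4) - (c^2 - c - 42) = 4*c + 38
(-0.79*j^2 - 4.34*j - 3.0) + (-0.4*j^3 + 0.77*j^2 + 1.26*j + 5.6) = -0.4*j^3 - 0.02*j^2 - 3.08*j + 2.6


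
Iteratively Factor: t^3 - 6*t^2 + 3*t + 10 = (t + 1)*(t^2 - 7*t + 10) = (t - 2)*(t + 1)*(t - 5)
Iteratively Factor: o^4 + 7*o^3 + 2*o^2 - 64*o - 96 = (o - 3)*(o^3 + 10*o^2 + 32*o + 32) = (o - 3)*(o + 2)*(o^2 + 8*o + 16) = (o - 3)*(o + 2)*(o + 4)*(o + 4)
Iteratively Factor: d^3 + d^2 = (d)*(d^2 + d) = d*(d + 1)*(d)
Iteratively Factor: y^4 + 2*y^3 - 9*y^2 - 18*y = (y)*(y^3 + 2*y^2 - 9*y - 18) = y*(y - 3)*(y^2 + 5*y + 6) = y*(y - 3)*(y + 3)*(y + 2)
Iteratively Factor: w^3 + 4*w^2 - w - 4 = (w + 1)*(w^2 + 3*w - 4) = (w - 1)*(w + 1)*(w + 4)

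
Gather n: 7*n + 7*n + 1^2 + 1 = 14*n + 2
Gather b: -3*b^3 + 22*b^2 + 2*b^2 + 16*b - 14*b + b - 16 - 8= -3*b^3 + 24*b^2 + 3*b - 24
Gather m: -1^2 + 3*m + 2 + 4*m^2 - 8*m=4*m^2 - 5*m + 1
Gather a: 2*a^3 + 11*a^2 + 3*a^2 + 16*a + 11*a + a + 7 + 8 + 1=2*a^3 + 14*a^2 + 28*a + 16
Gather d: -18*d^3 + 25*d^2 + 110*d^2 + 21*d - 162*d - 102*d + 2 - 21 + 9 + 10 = -18*d^3 + 135*d^2 - 243*d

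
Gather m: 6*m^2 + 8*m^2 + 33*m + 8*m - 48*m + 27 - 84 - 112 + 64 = 14*m^2 - 7*m - 105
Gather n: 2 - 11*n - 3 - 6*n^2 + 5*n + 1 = -6*n^2 - 6*n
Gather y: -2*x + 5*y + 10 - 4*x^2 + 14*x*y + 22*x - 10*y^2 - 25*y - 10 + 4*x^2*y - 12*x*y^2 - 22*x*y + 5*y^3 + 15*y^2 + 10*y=-4*x^2 + 20*x + 5*y^3 + y^2*(5 - 12*x) + y*(4*x^2 - 8*x - 10)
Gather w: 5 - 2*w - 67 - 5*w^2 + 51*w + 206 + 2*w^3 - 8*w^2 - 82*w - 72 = 2*w^3 - 13*w^2 - 33*w + 72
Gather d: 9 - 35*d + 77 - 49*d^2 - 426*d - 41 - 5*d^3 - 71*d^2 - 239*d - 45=-5*d^3 - 120*d^2 - 700*d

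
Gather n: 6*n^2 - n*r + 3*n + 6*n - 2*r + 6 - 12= 6*n^2 + n*(9 - r) - 2*r - 6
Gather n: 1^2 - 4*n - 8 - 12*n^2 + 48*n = -12*n^2 + 44*n - 7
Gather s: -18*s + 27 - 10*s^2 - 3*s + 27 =-10*s^2 - 21*s + 54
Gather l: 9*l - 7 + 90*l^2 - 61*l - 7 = 90*l^2 - 52*l - 14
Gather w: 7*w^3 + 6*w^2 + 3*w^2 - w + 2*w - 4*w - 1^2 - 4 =7*w^3 + 9*w^2 - 3*w - 5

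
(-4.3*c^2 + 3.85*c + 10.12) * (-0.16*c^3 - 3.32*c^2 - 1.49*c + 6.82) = 0.688*c^5 + 13.66*c^4 - 7.9942*c^3 - 68.6609*c^2 + 11.1782*c + 69.0184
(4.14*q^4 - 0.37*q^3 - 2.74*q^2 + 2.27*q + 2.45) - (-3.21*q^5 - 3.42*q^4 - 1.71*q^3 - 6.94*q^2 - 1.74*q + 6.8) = 3.21*q^5 + 7.56*q^4 + 1.34*q^3 + 4.2*q^2 + 4.01*q - 4.35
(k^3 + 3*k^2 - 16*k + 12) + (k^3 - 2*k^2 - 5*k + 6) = 2*k^3 + k^2 - 21*k + 18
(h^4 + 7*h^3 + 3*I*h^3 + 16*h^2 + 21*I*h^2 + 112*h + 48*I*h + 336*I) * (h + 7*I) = h^5 + 7*h^4 + 10*I*h^4 - 5*h^3 + 70*I*h^3 - 35*h^2 + 160*I*h^2 - 336*h + 1120*I*h - 2352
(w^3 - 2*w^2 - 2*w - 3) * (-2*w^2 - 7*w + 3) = -2*w^5 - 3*w^4 + 21*w^3 + 14*w^2 + 15*w - 9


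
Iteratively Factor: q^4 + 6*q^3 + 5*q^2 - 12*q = (q - 1)*(q^3 + 7*q^2 + 12*q) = (q - 1)*(q + 4)*(q^2 + 3*q) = (q - 1)*(q + 3)*(q + 4)*(q)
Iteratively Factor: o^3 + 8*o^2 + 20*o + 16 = (o + 2)*(o^2 + 6*o + 8) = (o + 2)*(o + 4)*(o + 2)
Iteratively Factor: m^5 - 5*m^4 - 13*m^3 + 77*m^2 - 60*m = (m + 4)*(m^4 - 9*m^3 + 23*m^2 - 15*m) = m*(m + 4)*(m^3 - 9*m^2 + 23*m - 15) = m*(m - 1)*(m + 4)*(m^2 - 8*m + 15) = m*(m - 3)*(m - 1)*(m + 4)*(m - 5)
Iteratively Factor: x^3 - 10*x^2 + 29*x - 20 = (x - 4)*(x^2 - 6*x + 5) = (x - 5)*(x - 4)*(x - 1)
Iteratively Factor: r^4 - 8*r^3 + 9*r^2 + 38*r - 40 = (r - 1)*(r^3 - 7*r^2 + 2*r + 40) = (r - 5)*(r - 1)*(r^2 - 2*r - 8) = (r - 5)*(r - 4)*(r - 1)*(r + 2)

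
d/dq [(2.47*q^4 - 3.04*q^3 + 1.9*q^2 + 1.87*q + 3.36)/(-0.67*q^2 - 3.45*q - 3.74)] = (-3.3098*q^5 - 23.5277*q^4 - 15.9752*q^3 + 28.8067*q^2 - 9.7096*q + 4.5982)/(0.4489*q^4 + 4.623*q^3 + 16.9141*q^2 + 25.806*q + 13.9876)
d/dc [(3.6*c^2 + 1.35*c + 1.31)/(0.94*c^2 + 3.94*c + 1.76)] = (12.915*c^2 + 10.2092*c - 2.7854)/(0.8836*c^4 + 7.4072*c^3 + 18.8324*c^2 + 13.8688*c + 3.0976)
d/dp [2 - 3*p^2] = -6*p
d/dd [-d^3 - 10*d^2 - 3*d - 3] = -3*d^2 - 20*d - 3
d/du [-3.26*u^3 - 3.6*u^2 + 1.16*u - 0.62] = -9.78*u^2 - 7.2*u + 1.16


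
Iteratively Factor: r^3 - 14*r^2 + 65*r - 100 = (r - 5)*(r^2 - 9*r + 20) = (r - 5)^2*(r - 4)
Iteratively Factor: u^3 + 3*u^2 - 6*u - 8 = (u - 2)*(u^2 + 5*u + 4) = (u - 2)*(u + 1)*(u + 4)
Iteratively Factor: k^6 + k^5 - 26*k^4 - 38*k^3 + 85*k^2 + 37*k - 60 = (k - 5)*(k^5 + 6*k^4 + 4*k^3 - 18*k^2 - 5*k + 12) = (k - 5)*(k - 1)*(k^4 + 7*k^3 + 11*k^2 - 7*k - 12) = (k - 5)*(k - 1)*(k + 4)*(k^3 + 3*k^2 - k - 3) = (k - 5)*(k - 1)*(k + 3)*(k + 4)*(k^2 - 1) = (k - 5)*(k - 1)^2*(k + 3)*(k + 4)*(k + 1)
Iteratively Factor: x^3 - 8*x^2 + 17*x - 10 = (x - 2)*(x^2 - 6*x + 5) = (x - 2)*(x - 1)*(x - 5)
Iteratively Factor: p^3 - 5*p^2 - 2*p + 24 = (p + 2)*(p^2 - 7*p + 12) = (p - 3)*(p + 2)*(p - 4)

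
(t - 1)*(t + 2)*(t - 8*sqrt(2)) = t^3 - 8*sqrt(2)*t^2 + t^2 - 8*sqrt(2)*t - 2*t + 16*sqrt(2)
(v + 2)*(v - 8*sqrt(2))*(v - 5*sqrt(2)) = v^3 - 13*sqrt(2)*v^2 + 2*v^2 - 26*sqrt(2)*v + 80*v + 160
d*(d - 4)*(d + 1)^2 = d^4 - 2*d^3 - 7*d^2 - 4*d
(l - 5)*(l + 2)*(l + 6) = l^3 + 3*l^2 - 28*l - 60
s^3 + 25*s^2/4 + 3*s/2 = s*(s + 1/4)*(s + 6)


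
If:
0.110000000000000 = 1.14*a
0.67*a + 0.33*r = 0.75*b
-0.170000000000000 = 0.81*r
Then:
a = 0.10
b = -0.01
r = -0.21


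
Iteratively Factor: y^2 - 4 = (y + 2)*(y - 2)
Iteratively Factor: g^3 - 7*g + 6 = (g + 3)*(g^2 - 3*g + 2) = (g - 1)*(g + 3)*(g - 2)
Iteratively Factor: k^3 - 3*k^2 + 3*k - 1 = (k - 1)*(k^2 - 2*k + 1) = (k - 1)^2*(k - 1)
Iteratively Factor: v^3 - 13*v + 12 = (v + 4)*(v^2 - 4*v + 3) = (v - 3)*(v + 4)*(v - 1)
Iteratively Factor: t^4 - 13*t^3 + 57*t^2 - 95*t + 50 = (t - 5)*(t^3 - 8*t^2 + 17*t - 10) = (t - 5)*(t - 2)*(t^2 - 6*t + 5) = (t - 5)^2*(t - 2)*(t - 1)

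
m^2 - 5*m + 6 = (m - 3)*(m - 2)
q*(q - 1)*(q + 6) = q^3 + 5*q^2 - 6*q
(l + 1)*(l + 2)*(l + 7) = l^3 + 10*l^2 + 23*l + 14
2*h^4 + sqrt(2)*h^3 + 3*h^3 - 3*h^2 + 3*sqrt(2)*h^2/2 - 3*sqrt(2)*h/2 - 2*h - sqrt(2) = (h - 1)*(h + 2)*(sqrt(2)*h + 1)*(sqrt(2)*h + sqrt(2)/2)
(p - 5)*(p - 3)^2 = p^3 - 11*p^2 + 39*p - 45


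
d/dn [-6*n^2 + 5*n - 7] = 5 - 12*n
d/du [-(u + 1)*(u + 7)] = -2*u - 8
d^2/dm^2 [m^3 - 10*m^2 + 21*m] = 6*m - 20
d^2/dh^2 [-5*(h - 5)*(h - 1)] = -10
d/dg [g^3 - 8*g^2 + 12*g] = 3*g^2 - 16*g + 12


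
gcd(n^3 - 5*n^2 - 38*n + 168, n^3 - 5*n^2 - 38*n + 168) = n^3 - 5*n^2 - 38*n + 168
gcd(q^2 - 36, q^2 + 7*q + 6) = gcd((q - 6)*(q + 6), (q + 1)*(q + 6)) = q + 6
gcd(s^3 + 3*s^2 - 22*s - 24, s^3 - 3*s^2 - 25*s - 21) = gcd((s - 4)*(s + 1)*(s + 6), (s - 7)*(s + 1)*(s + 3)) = s + 1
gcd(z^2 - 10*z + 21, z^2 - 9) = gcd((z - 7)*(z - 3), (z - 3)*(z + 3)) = z - 3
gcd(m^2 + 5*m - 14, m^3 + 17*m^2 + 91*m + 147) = m + 7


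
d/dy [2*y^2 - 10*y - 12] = 4*y - 10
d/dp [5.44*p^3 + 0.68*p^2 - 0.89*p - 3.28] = 16.32*p^2 + 1.36*p - 0.89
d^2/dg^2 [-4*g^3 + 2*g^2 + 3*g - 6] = 4 - 24*g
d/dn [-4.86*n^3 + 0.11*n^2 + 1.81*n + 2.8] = -14.58*n^2 + 0.22*n + 1.81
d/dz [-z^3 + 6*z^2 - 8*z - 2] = -3*z^2 + 12*z - 8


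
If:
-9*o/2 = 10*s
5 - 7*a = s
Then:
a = 5/7 - s/7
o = -20*s/9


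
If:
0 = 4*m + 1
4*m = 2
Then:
No Solution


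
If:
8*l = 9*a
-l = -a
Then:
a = 0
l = 0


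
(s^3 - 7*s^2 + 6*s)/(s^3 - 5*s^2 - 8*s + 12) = s/(s + 2)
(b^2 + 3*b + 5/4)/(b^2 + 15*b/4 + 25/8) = 2*(2*b + 1)/(4*b + 5)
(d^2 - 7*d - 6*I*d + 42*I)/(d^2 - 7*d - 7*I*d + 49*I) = (d - 6*I)/(d - 7*I)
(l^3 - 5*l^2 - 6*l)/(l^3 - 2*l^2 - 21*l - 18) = l/(l + 3)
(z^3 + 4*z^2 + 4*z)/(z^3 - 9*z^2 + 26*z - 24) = z*(z^2 + 4*z + 4)/(z^3 - 9*z^2 + 26*z - 24)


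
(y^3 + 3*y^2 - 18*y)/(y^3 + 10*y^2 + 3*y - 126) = y/(y + 7)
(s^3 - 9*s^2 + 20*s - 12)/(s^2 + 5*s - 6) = (s^2 - 8*s + 12)/(s + 6)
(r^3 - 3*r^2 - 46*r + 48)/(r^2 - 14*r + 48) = (r^2 + 5*r - 6)/(r - 6)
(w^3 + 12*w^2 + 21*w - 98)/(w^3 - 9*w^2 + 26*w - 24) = (w^2 + 14*w + 49)/(w^2 - 7*w + 12)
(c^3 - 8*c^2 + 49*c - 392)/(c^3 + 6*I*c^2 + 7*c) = (c^2 - c*(8 + 7*I) + 56*I)/(c*(c - I))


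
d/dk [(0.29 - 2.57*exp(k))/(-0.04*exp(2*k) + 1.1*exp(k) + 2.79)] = (-0.1028*exp(2*k) + 0.0232000000000001*exp(k) - 7.4893)*exp(k)/(0.0016*exp(4*k) - 0.088*exp(3*k) + 0.9868*exp(2*k) + 6.138*exp(k) + 7.7841)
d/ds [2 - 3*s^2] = -6*s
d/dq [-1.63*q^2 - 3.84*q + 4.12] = -3.26*q - 3.84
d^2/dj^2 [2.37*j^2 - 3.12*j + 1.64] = 4.74000000000000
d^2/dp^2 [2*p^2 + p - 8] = 4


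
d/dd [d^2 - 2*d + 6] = 2*d - 2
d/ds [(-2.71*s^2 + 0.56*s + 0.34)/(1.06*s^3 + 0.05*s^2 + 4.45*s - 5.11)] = (2.8726*s^4 - 1.1872*s^3 - 13.1687*s^2 + 27.6622*s - 4.3746)/(1.1236*s^6 + 0.106*s^5 + 9.4365*s^4 - 10.3882*s^3 + 19.2915*s^2 - 45.479*s + 26.1121)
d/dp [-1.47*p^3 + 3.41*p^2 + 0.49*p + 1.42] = -4.41*p^2 + 6.82*p + 0.49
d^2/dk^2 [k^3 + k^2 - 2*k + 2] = 6*k + 2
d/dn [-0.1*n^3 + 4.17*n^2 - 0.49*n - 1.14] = -0.3*n^2 + 8.34*n - 0.49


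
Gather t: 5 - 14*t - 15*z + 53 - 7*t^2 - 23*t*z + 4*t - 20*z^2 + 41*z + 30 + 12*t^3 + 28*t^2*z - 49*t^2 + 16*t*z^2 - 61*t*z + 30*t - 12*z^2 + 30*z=12*t^3 + t^2*(28*z - 56) + t*(16*z^2 - 84*z + 20) - 32*z^2 + 56*z + 88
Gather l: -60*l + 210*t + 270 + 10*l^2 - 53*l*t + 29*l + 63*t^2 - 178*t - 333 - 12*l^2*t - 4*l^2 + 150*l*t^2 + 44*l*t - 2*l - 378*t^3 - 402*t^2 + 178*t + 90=l^2*(6 - 12*t) + l*(150*t^2 - 9*t - 33) - 378*t^3 - 339*t^2 + 210*t + 27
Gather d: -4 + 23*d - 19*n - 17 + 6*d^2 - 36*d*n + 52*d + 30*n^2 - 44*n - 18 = 6*d^2 + d*(75 - 36*n) + 30*n^2 - 63*n - 39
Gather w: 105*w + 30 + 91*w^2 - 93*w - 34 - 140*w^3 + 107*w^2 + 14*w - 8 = -140*w^3 + 198*w^2 + 26*w - 12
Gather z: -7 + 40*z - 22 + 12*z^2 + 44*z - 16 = 12*z^2 + 84*z - 45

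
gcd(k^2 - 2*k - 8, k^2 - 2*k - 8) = k^2 - 2*k - 8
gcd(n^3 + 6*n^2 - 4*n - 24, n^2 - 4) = n^2 - 4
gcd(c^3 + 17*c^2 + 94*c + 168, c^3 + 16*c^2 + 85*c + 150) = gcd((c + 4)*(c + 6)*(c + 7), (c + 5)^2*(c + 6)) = c + 6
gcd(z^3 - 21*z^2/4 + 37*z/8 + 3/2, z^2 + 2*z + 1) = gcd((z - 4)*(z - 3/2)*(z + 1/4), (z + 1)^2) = 1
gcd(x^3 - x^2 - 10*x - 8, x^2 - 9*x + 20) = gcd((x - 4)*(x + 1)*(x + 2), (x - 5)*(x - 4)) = x - 4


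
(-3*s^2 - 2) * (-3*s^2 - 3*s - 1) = 9*s^4 + 9*s^3 + 9*s^2 + 6*s + 2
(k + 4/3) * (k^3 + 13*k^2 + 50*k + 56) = k^4 + 43*k^3/3 + 202*k^2/3 + 368*k/3 + 224/3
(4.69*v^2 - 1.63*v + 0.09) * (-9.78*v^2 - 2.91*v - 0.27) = -45.8682*v^4 + 2.2935*v^3 + 2.5968*v^2 + 0.1782*v - 0.0243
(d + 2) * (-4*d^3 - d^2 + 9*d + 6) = -4*d^4 - 9*d^3 + 7*d^2 + 24*d + 12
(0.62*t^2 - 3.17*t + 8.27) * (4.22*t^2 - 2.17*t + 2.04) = 2.6164*t^4 - 14.7228*t^3 + 43.0431*t^2 - 24.4127*t + 16.8708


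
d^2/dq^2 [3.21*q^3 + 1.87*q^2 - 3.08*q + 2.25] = 19.26*q + 3.74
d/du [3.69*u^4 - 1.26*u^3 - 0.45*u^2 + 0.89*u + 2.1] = 14.76*u^3 - 3.78*u^2 - 0.9*u + 0.89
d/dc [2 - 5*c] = -5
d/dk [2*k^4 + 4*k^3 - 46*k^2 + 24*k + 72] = 8*k^3 + 12*k^2 - 92*k + 24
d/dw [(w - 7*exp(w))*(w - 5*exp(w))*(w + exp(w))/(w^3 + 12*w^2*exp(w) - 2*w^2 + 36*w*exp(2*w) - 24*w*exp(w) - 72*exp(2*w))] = (-(w - 7*exp(w))*(w - 5*exp(w))*(w + exp(w))*(12*w^2*exp(w) + 3*w^2 + 72*w*exp(2*w) - 4*w - 108*exp(2*w) - 24*exp(w)) + ((w - 7*exp(w))*(w - 5*exp(w))*(exp(w) + 1) - (w - 7*exp(w))*(w + exp(w))*(5*exp(w) - 1) - (w - 5*exp(w))*(w + exp(w))*(7*exp(w) - 1))*(w^3 + 12*w^2*exp(w) - 2*w^2 + 36*w*exp(2*w) - 24*w*exp(w) - 72*exp(2*w)))/(w^3 + 12*w^2*exp(w) - 2*w^2 + 36*w*exp(2*w) - 24*w*exp(w) - 72*exp(2*w))^2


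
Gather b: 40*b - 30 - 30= 40*b - 60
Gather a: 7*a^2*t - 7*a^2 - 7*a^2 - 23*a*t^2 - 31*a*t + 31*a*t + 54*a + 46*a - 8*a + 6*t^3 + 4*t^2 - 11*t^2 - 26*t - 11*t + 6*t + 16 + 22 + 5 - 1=a^2*(7*t - 14) + a*(92 - 23*t^2) + 6*t^3 - 7*t^2 - 31*t + 42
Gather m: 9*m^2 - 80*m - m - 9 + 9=9*m^2 - 81*m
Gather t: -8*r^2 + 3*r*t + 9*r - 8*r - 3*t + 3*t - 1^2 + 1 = -8*r^2 + 3*r*t + r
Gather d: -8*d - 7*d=-15*d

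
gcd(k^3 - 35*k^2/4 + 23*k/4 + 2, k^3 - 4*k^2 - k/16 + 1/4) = k + 1/4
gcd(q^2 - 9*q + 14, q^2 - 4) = q - 2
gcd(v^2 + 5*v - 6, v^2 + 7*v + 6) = v + 6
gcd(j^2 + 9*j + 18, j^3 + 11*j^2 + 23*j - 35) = 1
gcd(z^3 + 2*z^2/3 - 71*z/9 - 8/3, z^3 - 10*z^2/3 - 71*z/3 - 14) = z + 3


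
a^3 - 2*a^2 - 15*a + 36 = (a - 3)^2*(a + 4)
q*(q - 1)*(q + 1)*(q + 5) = q^4 + 5*q^3 - q^2 - 5*q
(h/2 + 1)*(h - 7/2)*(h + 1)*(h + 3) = h^4/2 + 5*h^3/4 - 5*h^2 - 65*h/4 - 21/2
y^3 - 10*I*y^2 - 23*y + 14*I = (y - 7*I)*(y - 2*I)*(y - I)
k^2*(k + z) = k^3 + k^2*z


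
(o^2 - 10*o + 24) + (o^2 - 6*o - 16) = 2*o^2 - 16*o + 8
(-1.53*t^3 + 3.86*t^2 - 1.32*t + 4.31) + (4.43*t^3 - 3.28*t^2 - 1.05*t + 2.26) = 2.9*t^3 + 0.58*t^2 - 2.37*t + 6.57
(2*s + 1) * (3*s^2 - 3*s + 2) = 6*s^3 - 3*s^2 + s + 2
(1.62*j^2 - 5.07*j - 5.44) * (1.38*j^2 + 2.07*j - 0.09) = 2.2356*j^4 - 3.6432*j^3 - 18.1479*j^2 - 10.8045*j + 0.4896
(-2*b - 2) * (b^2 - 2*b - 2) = -2*b^3 + 2*b^2 + 8*b + 4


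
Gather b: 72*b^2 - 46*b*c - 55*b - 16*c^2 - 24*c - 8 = 72*b^2 + b*(-46*c - 55) - 16*c^2 - 24*c - 8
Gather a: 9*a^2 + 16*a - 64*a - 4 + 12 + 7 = 9*a^2 - 48*a + 15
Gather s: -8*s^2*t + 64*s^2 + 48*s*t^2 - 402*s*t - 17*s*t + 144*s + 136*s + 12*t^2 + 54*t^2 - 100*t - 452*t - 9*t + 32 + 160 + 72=s^2*(64 - 8*t) + s*(48*t^2 - 419*t + 280) + 66*t^2 - 561*t + 264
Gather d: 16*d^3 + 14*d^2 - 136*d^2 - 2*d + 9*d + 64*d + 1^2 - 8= 16*d^3 - 122*d^2 + 71*d - 7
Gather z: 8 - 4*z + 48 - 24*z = 56 - 28*z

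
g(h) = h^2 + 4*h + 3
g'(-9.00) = -14.00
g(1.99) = 14.92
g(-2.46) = -0.79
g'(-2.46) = -0.92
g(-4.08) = 3.33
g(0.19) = 3.80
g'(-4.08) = -4.16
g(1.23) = 9.43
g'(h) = 2*h + 4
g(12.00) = 195.00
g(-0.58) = 1.02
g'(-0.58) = 2.84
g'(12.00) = 28.00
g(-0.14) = 2.46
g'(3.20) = 10.40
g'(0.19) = 4.38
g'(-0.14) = 3.72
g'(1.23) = 6.46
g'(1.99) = 7.98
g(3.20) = 26.04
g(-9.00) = 48.00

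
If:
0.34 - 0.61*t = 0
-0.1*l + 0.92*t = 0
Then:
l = 5.13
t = 0.56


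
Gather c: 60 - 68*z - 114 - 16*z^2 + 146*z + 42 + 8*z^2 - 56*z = -8*z^2 + 22*z - 12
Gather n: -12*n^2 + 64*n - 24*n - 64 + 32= -12*n^2 + 40*n - 32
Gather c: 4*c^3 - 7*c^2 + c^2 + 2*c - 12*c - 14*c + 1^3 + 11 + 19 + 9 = 4*c^3 - 6*c^2 - 24*c + 40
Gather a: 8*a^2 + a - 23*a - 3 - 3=8*a^2 - 22*a - 6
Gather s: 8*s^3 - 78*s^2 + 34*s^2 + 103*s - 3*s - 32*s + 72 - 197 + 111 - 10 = 8*s^3 - 44*s^2 + 68*s - 24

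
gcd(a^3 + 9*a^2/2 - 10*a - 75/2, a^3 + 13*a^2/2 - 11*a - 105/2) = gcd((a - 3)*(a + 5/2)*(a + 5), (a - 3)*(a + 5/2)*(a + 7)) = a^2 - a/2 - 15/2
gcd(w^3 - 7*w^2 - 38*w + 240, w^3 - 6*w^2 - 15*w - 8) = w - 8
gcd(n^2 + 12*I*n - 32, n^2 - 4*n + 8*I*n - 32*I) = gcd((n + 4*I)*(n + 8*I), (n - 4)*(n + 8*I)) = n + 8*I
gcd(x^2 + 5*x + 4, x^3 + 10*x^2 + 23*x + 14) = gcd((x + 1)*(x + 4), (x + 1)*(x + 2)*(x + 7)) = x + 1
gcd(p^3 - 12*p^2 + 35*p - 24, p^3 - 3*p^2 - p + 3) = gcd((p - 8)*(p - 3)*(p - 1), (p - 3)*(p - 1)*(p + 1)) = p^2 - 4*p + 3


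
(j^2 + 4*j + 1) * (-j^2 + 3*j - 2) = -j^4 - j^3 + 9*j^2 - 5*j - 2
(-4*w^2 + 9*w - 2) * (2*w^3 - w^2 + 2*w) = -8*w^5 + 22*w^4 - 21*w^3 + 20*w^2 - 4*w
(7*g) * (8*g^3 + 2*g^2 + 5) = 56*g^4 + 14*g^3 + 35*g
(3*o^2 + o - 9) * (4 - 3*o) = -9*o^3 + 9*o^2 + 31*o - 36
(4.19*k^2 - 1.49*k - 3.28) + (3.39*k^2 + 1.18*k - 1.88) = 7.58*k^2 - 0.31*k - 5.16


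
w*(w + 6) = w^2 + 6*w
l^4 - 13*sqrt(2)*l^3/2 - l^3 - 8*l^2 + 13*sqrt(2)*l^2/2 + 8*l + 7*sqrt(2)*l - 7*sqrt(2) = (l - 1)*(l - 7*sqrt(2))*(l - sqrt(2)/2)*(l + sqrt(2))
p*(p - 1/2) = p^2 - p/2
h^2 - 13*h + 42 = (h - 7)*(h - 6)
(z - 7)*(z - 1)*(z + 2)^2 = z^4 - 4*z^3 - 21*z^2 - 4*z + 28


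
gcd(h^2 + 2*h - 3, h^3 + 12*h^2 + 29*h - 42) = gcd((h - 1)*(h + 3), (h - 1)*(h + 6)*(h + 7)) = h - 1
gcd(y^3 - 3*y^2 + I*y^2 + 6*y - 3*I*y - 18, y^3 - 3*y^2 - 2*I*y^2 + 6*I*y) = y^2 + y*(-3 - 2*I) + 6*I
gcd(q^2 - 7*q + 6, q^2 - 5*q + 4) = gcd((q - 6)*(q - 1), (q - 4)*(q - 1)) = q - 1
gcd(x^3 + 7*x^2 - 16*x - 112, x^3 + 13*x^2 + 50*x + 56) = x^2 + 11*x + 28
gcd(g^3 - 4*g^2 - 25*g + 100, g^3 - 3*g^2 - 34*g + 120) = g^2 - 9*g + 20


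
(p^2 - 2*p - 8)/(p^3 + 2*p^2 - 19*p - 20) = (p + 2)/(p^2 + 6*p + 5)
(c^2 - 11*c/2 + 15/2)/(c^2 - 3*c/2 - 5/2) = (c - 3)/(c + 1)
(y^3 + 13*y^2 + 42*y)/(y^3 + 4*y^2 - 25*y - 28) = y*(y + 6)/(y^2 - 3*y - 4)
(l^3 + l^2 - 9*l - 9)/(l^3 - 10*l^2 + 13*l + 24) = (l + 3)/(l - 8)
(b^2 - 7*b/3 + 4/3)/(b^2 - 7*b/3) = (3*b^2 - 7*b + 4)/(b*(3*b - 7))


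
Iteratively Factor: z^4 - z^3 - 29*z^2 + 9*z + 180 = (z - 3)*(z^3 + 2*z^2 - 23*z - 60) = (z - 3)*(z + 4)*(z^2 - 2*z - 15) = (z - 5)*(z - 3)*(z + 4)*(z + 3)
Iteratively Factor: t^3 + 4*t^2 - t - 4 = (t + 1)*(t^2 + 3*t - 4) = (t + 1)*(t + 4)*(t - 1)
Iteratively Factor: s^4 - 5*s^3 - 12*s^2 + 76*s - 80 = (s + 4)*(s^3 - 9*s^2 + 24*s - 20) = (s - 2)*(s + 4)*(s^2 - 7*s + 10) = (s - 2)^2*(s + 4)*(s - 5)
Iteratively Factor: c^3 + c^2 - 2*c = (c + 2)*(c^2 - c) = c*(c + 2)*(c - 1)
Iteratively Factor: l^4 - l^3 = (l)*(l^3 - l^2) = l^2*(l^2 - l) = l^3*(l - 1)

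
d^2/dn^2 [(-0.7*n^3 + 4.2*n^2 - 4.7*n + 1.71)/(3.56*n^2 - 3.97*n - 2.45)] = (5.6843418860808e-14*n^4 - 34.6890200000001*n^3 + 308.974236*n^2 - 416.177532*n + 225.581618)/(45.118016*n^6 - 150.942576*n^5 + 75.175452*n^4 + 145.187267*n^3 - 51.735915*n^2 - 71.489775*n - 14.706125)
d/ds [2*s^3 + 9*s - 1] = 6*s^2 + 9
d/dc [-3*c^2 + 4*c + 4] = 4 - 6*c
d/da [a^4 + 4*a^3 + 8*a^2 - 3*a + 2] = 4*a^3 + 12*a^2 + 16*a - 3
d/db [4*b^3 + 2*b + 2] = 12*b^2 + 2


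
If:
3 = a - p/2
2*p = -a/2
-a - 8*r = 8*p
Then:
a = 8/3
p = -2/3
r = 1/3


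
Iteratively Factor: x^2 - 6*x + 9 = (x - 3)*(x - 3)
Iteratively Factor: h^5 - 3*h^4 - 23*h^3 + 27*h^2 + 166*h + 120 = (h + 1)*(h^4 - 4*h^3 - 19*h^2 + 46*h + 120) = (h + 1)*(h + 2)*(h^3 - 6*h^2 - 7*h + 60) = (h - 5)*(h + 1)*(h + 2)*(h^2 - h - 12) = (h - 5)*(h + 1)*(h + 2)*(h + 3)*(h - 4)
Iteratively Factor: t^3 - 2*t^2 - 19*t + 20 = (t + 4)*(t^2 - 6*t + 5) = (t - 1)*(t + 4)*(t - 5)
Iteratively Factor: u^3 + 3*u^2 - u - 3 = (u + 3)*(u^2 - 1) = (u + 1)*(u + 3)*(u - 1)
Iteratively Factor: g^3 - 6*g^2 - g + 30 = (g + 2)*(g^2 - 8*g + 15) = (g - 5)*(g + 2)*(g - 3)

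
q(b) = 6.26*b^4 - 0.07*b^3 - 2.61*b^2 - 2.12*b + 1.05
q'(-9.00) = -18226.31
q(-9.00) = 40931.61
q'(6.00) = 5367.64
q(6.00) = 7992.21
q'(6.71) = 7518.28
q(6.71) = 12538.25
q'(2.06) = 205.13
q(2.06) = 97.73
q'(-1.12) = -31.72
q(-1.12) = 10.10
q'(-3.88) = -1447.64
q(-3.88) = 1392.81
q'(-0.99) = -21.45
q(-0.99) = 6.67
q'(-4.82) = -2785.82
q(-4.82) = 3337.27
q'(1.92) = 164.31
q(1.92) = 71.93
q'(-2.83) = -556.57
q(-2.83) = 389.26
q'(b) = 25.04*b^3 - 0.21*b^2 - 5.22*b - 2.12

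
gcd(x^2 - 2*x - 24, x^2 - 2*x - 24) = x^2 - 2*x - 24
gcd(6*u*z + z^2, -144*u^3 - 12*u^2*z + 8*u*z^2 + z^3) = 6*u + z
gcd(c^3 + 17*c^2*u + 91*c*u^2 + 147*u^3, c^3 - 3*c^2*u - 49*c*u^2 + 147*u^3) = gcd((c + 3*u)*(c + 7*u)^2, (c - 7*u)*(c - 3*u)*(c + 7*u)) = c + 7*u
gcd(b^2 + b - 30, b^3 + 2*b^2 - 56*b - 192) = b + 6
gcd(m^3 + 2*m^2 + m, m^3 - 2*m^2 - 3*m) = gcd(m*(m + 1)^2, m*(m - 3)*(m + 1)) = m^2 + m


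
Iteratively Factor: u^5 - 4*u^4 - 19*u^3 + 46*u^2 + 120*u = (u)*(u^4 - 4*u^3 - 19*u^2 + 46*u + 120) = u*(u + 3)*(u^3 - 7*u^2 + 2*u + 40) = u*(u - 4)*(u + 3)*(u^2 - 3*u - 10) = u*(u - 5)*(u - 4)*(u + 3)*(u + 2)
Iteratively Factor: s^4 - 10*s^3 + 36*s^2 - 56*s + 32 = (s - 2)*(s^3 - 8*s^2 + 20*s - 16) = (s - 4)*(s - 2)*(s^2 - 4*s + 4) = (s - 4)*(s - 2)^2*(s - 2)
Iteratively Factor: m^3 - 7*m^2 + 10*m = (m)*(m^2 - 7*m + 10) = m*(m - 5)*(m - 2)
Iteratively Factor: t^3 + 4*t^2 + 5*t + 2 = (t + 1)*(t^2 + 3*t + 2) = (t + 1)*(t + 2)*(t + 1)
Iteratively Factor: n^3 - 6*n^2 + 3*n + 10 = (n + 1)*(n^2 - 7*n + 10) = (n - 2)*(n + 1)*(n - 5)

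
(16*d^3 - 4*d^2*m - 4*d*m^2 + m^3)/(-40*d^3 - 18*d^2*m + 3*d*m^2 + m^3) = (-2*d + m)/(5*d + m)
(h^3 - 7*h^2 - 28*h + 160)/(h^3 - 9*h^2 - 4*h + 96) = (h + 5)/(h + 3)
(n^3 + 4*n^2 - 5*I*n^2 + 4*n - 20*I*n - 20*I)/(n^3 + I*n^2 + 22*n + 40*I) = (n^2 + 4*n + 4)/(n^2 + 6*I*n - 8)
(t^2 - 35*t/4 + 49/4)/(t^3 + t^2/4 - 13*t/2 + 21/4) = (t - 7)/(t^2 + 2*t - 3)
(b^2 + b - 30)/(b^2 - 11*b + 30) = (b + 6)/(b - 6)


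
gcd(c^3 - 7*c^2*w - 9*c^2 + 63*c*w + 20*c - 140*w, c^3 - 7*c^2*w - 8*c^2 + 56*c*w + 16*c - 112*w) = -c^2 + 7*c*w + 4*c - 28*w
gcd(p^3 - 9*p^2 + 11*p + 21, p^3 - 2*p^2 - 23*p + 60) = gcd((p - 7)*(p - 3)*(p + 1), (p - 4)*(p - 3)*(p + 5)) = p - 3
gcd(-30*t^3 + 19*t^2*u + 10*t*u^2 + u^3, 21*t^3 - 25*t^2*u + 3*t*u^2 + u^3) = t - u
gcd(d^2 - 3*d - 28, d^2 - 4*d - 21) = d - 7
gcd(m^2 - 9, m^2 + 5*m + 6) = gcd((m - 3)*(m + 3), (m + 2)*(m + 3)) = m + 3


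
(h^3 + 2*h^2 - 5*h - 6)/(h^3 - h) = (h^2 + h - 6)/(h*(h - 1))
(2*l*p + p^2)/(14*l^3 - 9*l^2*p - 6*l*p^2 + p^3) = p/(7*l^2 - 8*l*p + p^2)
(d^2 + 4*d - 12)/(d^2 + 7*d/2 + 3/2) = 2*(d^2 + 4*d - 12)/(2*d^2 + 7*d + 3)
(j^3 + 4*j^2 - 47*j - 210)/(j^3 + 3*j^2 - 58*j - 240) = (j - 7)/(j - 8)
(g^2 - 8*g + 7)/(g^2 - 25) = (g^2 - 8*g + 7)/(g^2 - 25)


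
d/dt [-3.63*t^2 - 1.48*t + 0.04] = -7.26*t - 1.48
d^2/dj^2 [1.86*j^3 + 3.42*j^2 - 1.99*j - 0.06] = 11.16*j + 6.84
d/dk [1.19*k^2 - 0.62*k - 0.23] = 2.38*k - 0.62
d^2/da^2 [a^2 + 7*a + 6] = 2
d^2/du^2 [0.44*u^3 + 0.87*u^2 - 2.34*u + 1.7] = 2.64*u + 1.74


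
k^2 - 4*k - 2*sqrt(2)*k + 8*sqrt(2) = (k - 4)*(k - 2*sqrt(2))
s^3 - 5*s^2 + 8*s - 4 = (s - 2)^2*(s - 1)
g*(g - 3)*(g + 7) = g^3 + 4*g^2 - 21*g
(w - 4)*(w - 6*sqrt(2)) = w^2 - 6*sqrt(2)*w - 4*w + 24*sqrt(2)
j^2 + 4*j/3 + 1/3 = (j + 1/3)*(j + 1)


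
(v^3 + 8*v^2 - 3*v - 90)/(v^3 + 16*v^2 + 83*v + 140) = (v^2 + 3*v - 18)/(v^2 + 11*v + 28)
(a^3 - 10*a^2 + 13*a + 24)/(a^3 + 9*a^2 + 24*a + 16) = (a^2 - 11*a + 24)/(a^2 + 8*a + 16)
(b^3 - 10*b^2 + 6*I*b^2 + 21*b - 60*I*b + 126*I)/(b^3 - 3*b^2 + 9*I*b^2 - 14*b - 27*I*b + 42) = (b^2 + b*(-7 + 6*I) - 42*I)/(b^2 + 9*I*b - 14)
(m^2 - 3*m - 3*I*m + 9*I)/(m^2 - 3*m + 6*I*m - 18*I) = (m - 3*I)/(m + 6*I)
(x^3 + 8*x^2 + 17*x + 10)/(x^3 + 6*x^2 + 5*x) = (x + 2)/x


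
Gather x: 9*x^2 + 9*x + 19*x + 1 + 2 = 9*x^2 + 28*x + 3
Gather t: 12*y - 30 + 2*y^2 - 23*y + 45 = 2*y^2 - 11*y + 15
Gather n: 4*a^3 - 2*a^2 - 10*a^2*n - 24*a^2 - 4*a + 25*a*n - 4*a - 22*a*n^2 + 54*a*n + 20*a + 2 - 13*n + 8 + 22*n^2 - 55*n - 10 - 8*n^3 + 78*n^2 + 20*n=4*a^3 - 26*a^2 + 12*a - 8*n^3 + n^2*(100 - 22*a) + n*(-10*a^2 + 79*a - 48)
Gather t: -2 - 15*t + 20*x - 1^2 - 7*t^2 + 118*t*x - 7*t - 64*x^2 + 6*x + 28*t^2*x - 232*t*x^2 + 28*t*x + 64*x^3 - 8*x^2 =t^2*(28*x - 7) + t*(-232*x^2 + 146*x - 22) + 64*x^3 - 72*x^2 + 26*x - 3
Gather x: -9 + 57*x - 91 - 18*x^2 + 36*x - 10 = -18*x^2 + 93*x - 110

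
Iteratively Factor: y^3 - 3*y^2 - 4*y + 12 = (y + 2)*(y^2 - 5*y + 6) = (y - 3)*(y + 2)*(y - 2)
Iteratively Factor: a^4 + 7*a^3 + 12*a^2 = (a + 3)*(a^3 + 4*a^2) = (a + 3)*(a + 4)*(a^2) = a*(a + 3)*(a + 4)*(a)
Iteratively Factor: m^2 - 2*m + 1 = (m - 1)*(m - 1)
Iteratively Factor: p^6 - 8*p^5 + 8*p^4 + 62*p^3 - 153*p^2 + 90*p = (p - 3)*(p^5 - 5*p^4 - 7*p^3 + 41*p^2 - 30*p) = (p - 3)*(p - 1)*(p^4 - 4*p^3 - 11*p^2 + 30*p) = (p - 3)*(p - 2)*(p - 1)*(p^3 - 2*p^2 - 15*p) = (p - 5)*(p - 3)*(p - 2)*(p - 1)*(p^2 + 3*p) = p*(p - 5)*(p - 3)*(p - 2)*(p - 1)*(p + 3)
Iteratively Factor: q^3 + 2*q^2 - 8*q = (q + 4)*(q^2 - 2*q) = (q - 2)*(q + 4)*(q)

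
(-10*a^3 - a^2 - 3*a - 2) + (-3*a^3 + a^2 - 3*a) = -13*a^3 - 6*a - 2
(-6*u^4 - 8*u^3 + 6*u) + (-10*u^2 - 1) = -6*u^4 - 8*u^3 - 10*u^2 + 6*u - 1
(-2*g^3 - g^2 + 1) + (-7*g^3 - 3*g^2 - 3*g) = -9*g^3 - 4*g^2 - 3*g + 1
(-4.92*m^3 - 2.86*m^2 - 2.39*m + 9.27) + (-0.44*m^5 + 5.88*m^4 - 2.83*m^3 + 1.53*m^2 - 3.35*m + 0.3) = -0.44*m^5 + 5.88*m^4 - 7.75*m^3 - 1.33*m^2 - 5.74*m + 9.57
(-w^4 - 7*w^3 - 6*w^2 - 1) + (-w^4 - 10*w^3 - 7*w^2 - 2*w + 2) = -2*w^4 - 17*w^3 - 13*w^2 - 2*w + 1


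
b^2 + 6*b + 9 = (b + 3)^2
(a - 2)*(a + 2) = a^2 - 4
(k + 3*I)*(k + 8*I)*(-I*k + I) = -I*k^3 + 11*k^2 + I*k^2 - 11*k + 24*I*k - 24*I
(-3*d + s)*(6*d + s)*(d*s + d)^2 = -18*d^4*s^2 - 36*d^4*s - 18*d^4 + 3*d^3*s^3 + 6*d^3*s^2 + 3*d^3*s + d^2*s^4 + 2*d^2*s^3 + d^2*s^2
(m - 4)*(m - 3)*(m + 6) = m^3 - m^2 - 30*m + 72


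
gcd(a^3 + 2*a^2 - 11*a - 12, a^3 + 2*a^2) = 1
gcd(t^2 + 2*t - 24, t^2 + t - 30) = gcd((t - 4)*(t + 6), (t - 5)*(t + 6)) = t + 6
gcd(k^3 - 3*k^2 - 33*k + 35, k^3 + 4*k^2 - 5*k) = k^2 + 4*k - 5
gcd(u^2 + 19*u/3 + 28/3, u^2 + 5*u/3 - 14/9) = u + 7/3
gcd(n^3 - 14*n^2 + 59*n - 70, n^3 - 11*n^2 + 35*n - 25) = n - 5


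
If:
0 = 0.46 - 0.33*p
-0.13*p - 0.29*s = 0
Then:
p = 1.39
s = -0.62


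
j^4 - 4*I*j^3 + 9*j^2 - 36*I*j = j*(j - 4*I)*(j - 3*I)*(j + 3*I)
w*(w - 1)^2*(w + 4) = w^4 + 2*w^3 - 7*w^2 + 4*w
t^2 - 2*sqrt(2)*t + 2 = (t - sqrt(2))^2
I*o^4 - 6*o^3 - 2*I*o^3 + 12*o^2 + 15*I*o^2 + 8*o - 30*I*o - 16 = (o - 2)*(o - I)*(o + 8*I)*(I*o + 1)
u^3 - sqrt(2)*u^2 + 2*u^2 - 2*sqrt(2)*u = u*(u + 2)*(u - sqrt(2))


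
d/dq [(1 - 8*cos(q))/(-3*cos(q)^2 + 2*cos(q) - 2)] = 2*(12*cos(q)^2 - 3*cos(q) - 7)*sin(q)/(3*sin(q)^2 + 2*cos(q) - 5)^2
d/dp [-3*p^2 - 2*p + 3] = -6*p - 2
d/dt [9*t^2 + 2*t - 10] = 18*t + 2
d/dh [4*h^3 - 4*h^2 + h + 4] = 12*h^2 - 8*h + 1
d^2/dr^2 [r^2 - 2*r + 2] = 2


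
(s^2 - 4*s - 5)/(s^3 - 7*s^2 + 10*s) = (s + 1)/(s*(s - 2))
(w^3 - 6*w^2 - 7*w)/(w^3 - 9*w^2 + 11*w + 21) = w/(w - 3)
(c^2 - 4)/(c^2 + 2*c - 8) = (c + 2)/(c + 4)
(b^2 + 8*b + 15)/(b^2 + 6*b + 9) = (b + 5)/(b + 3)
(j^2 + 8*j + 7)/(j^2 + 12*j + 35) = (j + 1)/(j + 5)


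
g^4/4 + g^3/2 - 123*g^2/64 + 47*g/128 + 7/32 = (g/4 + 1)*(g - 7/4)*(g - 1/2)*(g + 1/4)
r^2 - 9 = (r - 3)*(r + 3)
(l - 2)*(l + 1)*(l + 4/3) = l^3 + l^2/3 - 10*l/3 - 8/3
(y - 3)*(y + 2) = y^2 - y - 6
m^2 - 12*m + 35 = (m - 7)*(m - 5)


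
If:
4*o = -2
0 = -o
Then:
No Solution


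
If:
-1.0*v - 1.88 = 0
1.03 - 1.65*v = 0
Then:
No Solution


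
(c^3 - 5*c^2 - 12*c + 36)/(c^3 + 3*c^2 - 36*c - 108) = (c - 2)/(c + 6)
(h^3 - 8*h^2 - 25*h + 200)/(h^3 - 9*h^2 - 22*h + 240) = (h - 5)/(h - 6)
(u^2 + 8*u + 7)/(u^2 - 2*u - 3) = (u + 7)/(u - 3)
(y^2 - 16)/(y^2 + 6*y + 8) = (y - 4)/(y + 2)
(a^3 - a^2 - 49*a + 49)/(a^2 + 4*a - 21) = (a^2 - 8*a + 7)/(a - 3)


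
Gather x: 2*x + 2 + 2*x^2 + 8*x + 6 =2*x^2 + 10*x + 8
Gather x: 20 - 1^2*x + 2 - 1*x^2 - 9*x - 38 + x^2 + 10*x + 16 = 0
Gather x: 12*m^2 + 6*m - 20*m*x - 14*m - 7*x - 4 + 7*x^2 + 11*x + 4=12*m^2 - 8*m + 7*x^2 + x*(4 - 20*m)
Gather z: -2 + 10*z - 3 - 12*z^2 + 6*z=-12*z^2 + 16*z - 5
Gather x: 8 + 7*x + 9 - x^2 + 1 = -x^2 + 7*x + 18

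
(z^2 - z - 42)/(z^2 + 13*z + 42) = (z - 7)/(z + 7)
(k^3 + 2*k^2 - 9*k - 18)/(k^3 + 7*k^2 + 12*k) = (k^2 - k - 6)/(k*(k + 4))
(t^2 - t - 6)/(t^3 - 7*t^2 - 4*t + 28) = (t - 3)/(t^2 - 9*t + 14)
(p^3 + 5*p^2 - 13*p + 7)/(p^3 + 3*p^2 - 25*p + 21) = (p - 1)/(p - 3)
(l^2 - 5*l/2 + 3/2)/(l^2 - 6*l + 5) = (l - 3/2)/(l - 5)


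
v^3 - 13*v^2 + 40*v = v*(v - 8)*(v - 5)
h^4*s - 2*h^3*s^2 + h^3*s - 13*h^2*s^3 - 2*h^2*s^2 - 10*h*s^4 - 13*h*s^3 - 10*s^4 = (h - 5*s)*(h + s)*(h + 2*s)*(h*s + s)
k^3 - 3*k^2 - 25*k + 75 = (k - 5)*(k - 3)*(k + 5)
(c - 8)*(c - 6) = c^2 - 14*c + 48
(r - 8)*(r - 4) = r^2 - 12*r + 32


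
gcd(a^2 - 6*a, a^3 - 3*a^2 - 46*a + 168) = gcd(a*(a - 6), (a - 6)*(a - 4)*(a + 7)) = a - 6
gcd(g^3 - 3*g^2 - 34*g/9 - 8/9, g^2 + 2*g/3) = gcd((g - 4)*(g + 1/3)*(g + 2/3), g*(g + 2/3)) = g + 2/3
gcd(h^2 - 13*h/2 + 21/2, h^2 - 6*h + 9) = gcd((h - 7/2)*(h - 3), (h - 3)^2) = h - 3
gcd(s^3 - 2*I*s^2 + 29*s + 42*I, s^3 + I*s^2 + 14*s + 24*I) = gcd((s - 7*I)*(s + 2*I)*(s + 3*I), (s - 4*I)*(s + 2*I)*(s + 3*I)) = s^2 + 5*I*s - 6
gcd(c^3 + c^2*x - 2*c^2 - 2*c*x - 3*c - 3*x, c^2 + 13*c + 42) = 1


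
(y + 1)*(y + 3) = y^2 + 4*y + 3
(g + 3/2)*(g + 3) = g^2 + 9*g/2 + 9/2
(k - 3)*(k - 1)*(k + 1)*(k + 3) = k^4 - 10*k^2 + 9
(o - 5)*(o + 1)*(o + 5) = o^3 + o^2 - 25*o - 25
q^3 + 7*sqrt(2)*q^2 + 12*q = q*(q + sqrt(2))*(q + 6*sqrt(2))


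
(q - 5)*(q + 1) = q^2 - 4*q - 5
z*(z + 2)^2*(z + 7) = z^4 + 11*z^3 + 32*z^2 + 28*z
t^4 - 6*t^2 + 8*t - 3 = (t - 1)^3*(t + 3)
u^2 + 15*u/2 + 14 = (u + 7/2)*(u + 4)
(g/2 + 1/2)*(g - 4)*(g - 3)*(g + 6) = g^4/2 - 31*g^2/2 + 21*g + 36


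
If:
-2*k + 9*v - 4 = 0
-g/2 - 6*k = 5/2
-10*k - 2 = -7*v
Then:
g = -125/19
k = 5/38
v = 9/19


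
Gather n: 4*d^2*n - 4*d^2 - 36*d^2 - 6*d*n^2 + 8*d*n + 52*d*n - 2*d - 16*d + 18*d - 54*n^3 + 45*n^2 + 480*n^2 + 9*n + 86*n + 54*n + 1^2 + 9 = -40*d^2 - 54*n^3 + n^2*(525 - 6*d) + n*(4*d^2 + 60*d + 149) + 10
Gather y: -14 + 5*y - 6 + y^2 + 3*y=y^2 + 8*y - 20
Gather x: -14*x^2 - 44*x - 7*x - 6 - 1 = -14*x^2 - 51*x - 7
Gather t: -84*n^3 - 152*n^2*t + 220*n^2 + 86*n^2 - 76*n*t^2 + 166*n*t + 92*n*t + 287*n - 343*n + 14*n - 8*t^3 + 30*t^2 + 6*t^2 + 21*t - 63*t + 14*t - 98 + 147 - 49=-84*n^3 + 306*n^2 - 42*n - 8*t^3 + t^2*(36 - 76*n) + t*(-152*n^2 + 258*n - 28)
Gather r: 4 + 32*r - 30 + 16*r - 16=48*r - 42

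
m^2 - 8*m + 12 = (m - 6)*(m - 2)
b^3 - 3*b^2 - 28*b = b*(b - 7)*(b + 4)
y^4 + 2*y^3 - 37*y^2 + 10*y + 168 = (y - 4)*(y - 3)*(y + 2)*(y + 7)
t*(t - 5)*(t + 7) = t^3 + 2*t^2 - 35*t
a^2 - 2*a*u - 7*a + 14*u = (a - 7)*(a - 2*u)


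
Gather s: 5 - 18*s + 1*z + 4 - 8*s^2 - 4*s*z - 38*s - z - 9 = -8*s^2 + s*(-4*z - 56)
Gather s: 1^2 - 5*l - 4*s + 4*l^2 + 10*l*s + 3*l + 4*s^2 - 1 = 4*l^2 - 2*l + 4*s^2 + s*(10*l - 4)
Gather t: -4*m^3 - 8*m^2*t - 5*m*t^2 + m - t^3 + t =-4*m^3 - 5*m*t^2 + m - t^3 + t*(1 - 8*m^2)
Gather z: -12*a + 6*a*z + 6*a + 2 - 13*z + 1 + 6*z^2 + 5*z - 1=-6*a + 6*z^2 + z*(6*a - 8) + 2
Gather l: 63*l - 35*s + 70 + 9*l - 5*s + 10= 72*l - 40*s + 80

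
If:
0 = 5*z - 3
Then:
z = 3/5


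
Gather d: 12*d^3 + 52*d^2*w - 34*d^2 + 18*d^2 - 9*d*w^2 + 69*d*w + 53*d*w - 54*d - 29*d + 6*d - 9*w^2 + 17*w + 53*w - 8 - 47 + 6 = 12*d^3 + d^2*(52*w - 16) + d*(-9*w^2 + 122*w - 77) - 9*w^2 + 70*w - 49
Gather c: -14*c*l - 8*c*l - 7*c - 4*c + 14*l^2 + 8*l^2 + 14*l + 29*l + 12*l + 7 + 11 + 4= c*(-22*l - 11) + 22*l^2 + 55*l + 22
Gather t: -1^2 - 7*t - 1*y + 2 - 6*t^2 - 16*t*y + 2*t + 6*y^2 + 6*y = -6*t^2 + t*(-16*y - 5) + 6*y^2 + 5*y + 1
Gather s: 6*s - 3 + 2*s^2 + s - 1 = 2*s^2 + 7*s - 4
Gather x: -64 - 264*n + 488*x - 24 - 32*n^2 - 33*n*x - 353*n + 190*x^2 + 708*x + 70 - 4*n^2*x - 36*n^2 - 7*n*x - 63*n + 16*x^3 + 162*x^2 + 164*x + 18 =-68*n^2 - 680*n + 16*x^3 + 352*x^2 + x*(-4*n^2 - 40*n + 1360)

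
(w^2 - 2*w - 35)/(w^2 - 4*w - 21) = (w + 5)/(w + 3)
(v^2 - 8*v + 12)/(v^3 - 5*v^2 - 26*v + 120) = (v - 2)/(v^2 + v - 20)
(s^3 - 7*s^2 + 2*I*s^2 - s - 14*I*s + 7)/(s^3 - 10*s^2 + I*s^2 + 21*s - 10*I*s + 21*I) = (s + I)/(s - 3)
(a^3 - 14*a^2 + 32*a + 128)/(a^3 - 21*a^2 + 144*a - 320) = (a + 2)/(a - 5)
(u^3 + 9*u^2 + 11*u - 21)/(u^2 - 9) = (u^2 + 6*u - 7)/(u - 3)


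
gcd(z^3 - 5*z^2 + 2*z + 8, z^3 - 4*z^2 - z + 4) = z^2 - 3*z - 4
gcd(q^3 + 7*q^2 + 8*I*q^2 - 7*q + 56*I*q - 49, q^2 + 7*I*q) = q + 7*I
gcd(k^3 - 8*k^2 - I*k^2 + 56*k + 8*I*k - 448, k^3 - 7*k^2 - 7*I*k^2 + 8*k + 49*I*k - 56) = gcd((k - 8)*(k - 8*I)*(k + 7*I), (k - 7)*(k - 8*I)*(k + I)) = k - 8*I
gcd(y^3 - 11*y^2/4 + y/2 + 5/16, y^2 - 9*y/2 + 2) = y - 1/2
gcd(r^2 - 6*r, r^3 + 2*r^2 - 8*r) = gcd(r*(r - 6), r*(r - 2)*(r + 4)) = r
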